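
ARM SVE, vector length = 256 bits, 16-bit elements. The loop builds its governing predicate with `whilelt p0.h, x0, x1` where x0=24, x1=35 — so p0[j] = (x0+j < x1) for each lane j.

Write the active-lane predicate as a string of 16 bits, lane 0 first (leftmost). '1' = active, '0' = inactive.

256-bit reg / 16-bit elem → 16 lanes
p0[j] = (24+j < 35); true for j=0..10 → 11 lanes set
bits (lane 0 leftmost): 1111111111100000

predicate = 1111111111100000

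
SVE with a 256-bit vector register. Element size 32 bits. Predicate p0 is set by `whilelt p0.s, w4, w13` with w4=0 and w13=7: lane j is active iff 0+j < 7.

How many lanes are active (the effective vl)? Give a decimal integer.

lane count: 256 div 32 = 8
p0[j] = (0+j < 7); true for j=0..6 → 7 lanes set

vl = 7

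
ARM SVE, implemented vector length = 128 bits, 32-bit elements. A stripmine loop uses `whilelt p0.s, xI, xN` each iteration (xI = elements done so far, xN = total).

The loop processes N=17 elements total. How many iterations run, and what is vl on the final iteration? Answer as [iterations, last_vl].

[iterations, last_vl] = [5, 1]

register lanes = 128/32 = 4
iterations = ceil(17/4) = 5; final-pass vl = 1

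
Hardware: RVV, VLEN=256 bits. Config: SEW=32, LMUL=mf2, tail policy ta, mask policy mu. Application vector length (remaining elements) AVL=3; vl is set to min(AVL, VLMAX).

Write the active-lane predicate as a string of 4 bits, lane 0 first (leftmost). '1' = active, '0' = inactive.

VLMAX = VLEN×LMUL/SEW = 256×1/2/32 = 4
AVL=3 ≤ VLMAX=4, so vl = 3
bits (lane 0 leftmost): 1110

predicate = 1110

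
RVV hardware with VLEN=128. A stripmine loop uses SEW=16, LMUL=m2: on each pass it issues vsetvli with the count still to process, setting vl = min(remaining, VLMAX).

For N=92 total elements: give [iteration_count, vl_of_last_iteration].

VLMAX = (128 × 2) / 16 = 16 lanes
N=92: ⌈92/16⌉ = 6 iters; last vl = 92 − 5×16 = 12

[iterations, last_vl] = [6, 12]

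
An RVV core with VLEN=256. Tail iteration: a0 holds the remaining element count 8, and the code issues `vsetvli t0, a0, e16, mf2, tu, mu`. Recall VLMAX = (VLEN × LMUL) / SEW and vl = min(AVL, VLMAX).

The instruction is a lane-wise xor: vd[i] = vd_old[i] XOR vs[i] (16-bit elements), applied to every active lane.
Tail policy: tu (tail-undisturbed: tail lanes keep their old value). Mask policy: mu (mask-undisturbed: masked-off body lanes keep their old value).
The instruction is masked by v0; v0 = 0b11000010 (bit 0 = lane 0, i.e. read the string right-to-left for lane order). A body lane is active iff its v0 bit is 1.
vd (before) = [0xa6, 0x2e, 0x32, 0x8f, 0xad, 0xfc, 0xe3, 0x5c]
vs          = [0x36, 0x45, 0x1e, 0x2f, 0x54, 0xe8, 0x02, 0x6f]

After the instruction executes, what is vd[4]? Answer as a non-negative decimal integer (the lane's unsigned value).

VLMAX = VLEN×LMUL/SEW = 256×1/2/16 = 8
AVL=8 ≤ VLMAX=8, so vl = 8
vd[0] mask-off/keep -> 0xa6
vd[1] xor(0x2e,0x45) -> 0x6b
vd[2] mask-off/keep -> 0x32
vd[3] mask-off/keep -> 0x8f
vd[4] mask-off/keep -> 0xad
vd[5] mask-off/keep -> 0xfc
vd[6] xor(0xe3,0x02) -> 0xe1
vd[7] xor(0x5c,0x6f) -> 0x33

vd[4] = 173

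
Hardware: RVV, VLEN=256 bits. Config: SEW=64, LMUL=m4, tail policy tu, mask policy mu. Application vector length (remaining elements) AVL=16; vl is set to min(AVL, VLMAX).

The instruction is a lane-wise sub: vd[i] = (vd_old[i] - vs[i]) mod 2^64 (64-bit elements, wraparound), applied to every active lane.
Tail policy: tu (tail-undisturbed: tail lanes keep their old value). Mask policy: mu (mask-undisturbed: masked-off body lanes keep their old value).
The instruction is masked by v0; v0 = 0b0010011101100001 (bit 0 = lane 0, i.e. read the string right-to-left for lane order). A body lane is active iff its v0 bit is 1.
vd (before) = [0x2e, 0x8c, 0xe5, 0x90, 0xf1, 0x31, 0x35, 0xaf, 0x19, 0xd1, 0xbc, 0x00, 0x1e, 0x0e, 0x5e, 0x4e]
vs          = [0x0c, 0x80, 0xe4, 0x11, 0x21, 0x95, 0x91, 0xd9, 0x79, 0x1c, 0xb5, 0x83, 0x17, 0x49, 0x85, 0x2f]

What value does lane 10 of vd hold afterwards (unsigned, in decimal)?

vd[10] = 7

VLMAX = VLEN×LMUL/SEW = 256×4/64 = 16
vl = min(AVL, VLMAX) = min(16, 16) = 16
[0] sub(0x2e,0x0c) = 0x22
[1] mask-off/keep = 0x8c
[2] mask-off/keep = 0xe5
[3] mask-off/keep = 0x90
[4] mask-off/keep = 0xf1
[5] sub(0x31,0x95) = 0xffffffffffffff9c
[6] sub(0x35,0x91) = 0xffffffffffffffa4
[7] mask-off/keep = 0xaf
[8] sub(0x19,0x79) = 0xffffffffffffffa0
[9] sub(0xd1,0x1c) = 0xb5
[10] sub(0xbc,0xb5) = 0x07
[11] mask-off/keep = 0x00
[12] mask-off/keep = 0x1e
[13] sub(0x0e,0x49) = 0xffffffffffffffc5
[14] mask-off/keep = 0x5e
[15] mask-off/keep = 0x4e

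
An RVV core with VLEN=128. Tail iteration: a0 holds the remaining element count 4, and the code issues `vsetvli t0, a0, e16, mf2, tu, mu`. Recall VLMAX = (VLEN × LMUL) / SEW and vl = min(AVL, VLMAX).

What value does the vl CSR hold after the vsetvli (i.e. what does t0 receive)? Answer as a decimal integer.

VLMAX = VLEN×LMUL/SEW = 128×1/2/16 = 4
AVL=4 ≤ VLMAX=4, so vl = 4

vl = 4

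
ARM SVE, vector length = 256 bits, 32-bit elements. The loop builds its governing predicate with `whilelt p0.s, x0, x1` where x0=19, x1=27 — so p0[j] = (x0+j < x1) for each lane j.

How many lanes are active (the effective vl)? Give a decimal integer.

lane count: 256 div 32 = 8
whilelt: lane j active iff 19+j < 27 → j < 8 → 8 active

vl = 8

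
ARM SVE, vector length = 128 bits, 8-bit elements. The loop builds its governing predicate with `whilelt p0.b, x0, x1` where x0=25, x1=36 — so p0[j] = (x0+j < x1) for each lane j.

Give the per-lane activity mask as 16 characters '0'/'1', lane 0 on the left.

128-bit reg / 8-bit elem → 16 lanes
p0[j] = (25+j < 36); true for j=0..10 → 11 lanes set
bits (lane 0 leftmost): 1111111111100000

predicate = 1111111111100000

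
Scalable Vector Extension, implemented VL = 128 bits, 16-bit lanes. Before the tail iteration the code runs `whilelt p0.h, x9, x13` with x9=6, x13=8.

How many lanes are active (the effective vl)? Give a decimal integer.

lane count: 128 div 16 = 8
whilelt: lane j active iff 6+j < 8 → j < 2 → 2 active

vl = 2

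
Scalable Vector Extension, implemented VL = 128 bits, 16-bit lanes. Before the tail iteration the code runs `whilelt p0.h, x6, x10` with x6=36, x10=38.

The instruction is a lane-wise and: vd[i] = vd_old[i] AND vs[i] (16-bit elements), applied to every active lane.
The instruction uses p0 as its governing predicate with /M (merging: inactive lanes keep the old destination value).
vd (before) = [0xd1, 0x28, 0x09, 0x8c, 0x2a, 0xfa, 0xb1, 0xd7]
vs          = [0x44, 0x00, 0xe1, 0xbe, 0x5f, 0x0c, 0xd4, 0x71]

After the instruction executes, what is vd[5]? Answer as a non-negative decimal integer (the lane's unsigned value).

vd[5] = 250

lane count: 128 div 16 = 8
active while 36+j < 38, i.e. j ∈ [0,2) capped at 8 ⇒ 2
[0] and(0xd1,0x44) = 0x40
[1] and(0x28,0x00) = 0x00
[2] tail/keep = 0x09
[3] tail/keep = 0x8c
[4] tail/keep = 0x2a
[5] tail/keep = 0xfa
[6] tail/keep = 0xb1
[7] tail/keep = 0xd7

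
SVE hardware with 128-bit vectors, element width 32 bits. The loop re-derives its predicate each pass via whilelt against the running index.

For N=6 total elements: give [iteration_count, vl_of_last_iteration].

[iterations, last_vl] = [2, 2]

128-bit reg / 32-bit elem → 4 lanes
iterations = ceil(6/4) = 2; final-pass vl = 2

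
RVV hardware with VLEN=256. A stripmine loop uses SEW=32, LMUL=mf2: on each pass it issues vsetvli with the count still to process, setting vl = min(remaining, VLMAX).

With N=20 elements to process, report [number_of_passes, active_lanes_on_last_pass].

[iterations, last_vl] = [5, 4]

lanes per group: 256·1/2/32 = 4
N=20: ⌈20/4⌉ = 5 iters; last vl = 20 − 4×4 = 4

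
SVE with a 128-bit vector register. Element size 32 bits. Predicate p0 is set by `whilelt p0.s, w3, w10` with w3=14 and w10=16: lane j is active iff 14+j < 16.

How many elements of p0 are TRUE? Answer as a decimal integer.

vl = 2

128-bit reg / 32-bit elem → 4 lanes
active while 14+j < 16, i.e. j ∈ [0,2) capped at 4 ⇒ 2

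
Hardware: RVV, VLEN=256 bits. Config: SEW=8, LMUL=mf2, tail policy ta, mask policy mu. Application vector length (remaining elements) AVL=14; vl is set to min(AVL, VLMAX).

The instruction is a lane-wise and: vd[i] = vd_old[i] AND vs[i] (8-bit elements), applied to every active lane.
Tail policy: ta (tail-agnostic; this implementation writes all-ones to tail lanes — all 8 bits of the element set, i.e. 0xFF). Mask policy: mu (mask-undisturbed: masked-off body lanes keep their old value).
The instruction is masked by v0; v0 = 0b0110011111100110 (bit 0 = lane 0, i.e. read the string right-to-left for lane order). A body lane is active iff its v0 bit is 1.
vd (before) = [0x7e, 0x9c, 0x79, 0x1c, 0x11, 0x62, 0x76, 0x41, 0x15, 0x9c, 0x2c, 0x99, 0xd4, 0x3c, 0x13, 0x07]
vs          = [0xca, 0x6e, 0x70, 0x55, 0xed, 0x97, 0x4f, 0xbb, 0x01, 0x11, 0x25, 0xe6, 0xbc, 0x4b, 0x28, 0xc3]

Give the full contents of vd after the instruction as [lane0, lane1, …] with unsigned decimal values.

VLMAX = (256 × 1/2) / 8 = 16 lanes
vl ← min(14, 16) = 14
[0] mask-off/keep = 0x7e
[1] and(0x9c,0x6e) = 0x0c
[2] and(0x79,0x70) = 0x70
[3] mask-off/keep = 0x1c
[4] mask-off/keep = 0x11
[5] and(0x62,0x97) = 0x02
[6] and(0x76,0x4f) = 0x46
[7] and(0x41,0xbb) = 0x01
[8] and(0x15,0x01) = 0x01
[9] and(0x9c,0x11) = 0x10
[10] and(0x2c,0x25) = 0x24
[11] mask-off/keep = 0x99
[12] mask-off/keep = 0xd4
[13] and(0x3c,0x4b) = 0x08
[14] tail/ones = 0xff
[15] tail/ones = 0xff

vd = [126, 12, 112, 28, 17, 2, 70, 1, 1, 16, 36, 153, 212, 8, 255, 255]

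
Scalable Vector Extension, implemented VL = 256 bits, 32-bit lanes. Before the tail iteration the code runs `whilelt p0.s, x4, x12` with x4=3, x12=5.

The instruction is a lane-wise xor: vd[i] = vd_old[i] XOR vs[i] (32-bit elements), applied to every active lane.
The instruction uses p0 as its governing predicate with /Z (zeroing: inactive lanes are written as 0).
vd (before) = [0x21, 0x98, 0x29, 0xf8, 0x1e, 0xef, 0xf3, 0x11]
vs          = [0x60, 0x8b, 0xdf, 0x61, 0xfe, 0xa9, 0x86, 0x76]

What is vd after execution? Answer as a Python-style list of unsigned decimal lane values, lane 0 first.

256-bit reg / 32-bit elem → 8 lanes
p0[j] = (3+j < 5); true for j=0..1 → 2 lanes set
[0] xor(0x21,0x60) = 0x41
[1] xor(0x98,0x8b) = 0x13
[2] tail/zero = 0x00
[3] tail/zero = 0x00
[4] tail/zero = 0x00
[5] tail/zero = 0x00
[6] tail/zero = 0x00
[7] tail/zero = 0x00

vd = [65, 19, 0, 0, 0, 0, 0, 0]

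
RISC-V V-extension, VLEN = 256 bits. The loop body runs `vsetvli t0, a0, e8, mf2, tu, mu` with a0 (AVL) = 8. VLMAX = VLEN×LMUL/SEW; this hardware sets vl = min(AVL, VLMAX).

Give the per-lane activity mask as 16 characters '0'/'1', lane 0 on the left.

predicate = 1111111100000000

VLMAX = (256 × 1/2) / 8 = 16 lanes
vl ← min(8, 16) = 8
bits (lane 0 leftmost): 1111111100000000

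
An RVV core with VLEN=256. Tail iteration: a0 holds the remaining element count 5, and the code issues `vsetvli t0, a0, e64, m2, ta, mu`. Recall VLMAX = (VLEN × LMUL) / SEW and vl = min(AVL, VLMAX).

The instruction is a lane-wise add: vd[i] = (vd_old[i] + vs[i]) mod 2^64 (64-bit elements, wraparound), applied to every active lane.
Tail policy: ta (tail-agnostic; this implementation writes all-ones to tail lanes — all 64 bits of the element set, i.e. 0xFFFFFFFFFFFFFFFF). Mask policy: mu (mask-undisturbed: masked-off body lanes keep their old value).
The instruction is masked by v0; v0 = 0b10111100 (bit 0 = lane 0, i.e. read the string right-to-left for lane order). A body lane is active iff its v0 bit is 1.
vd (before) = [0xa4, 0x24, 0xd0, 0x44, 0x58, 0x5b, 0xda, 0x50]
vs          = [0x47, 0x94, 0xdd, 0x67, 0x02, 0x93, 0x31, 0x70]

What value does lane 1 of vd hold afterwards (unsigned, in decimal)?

VLMAX = VLEN×LMUL/SEW = 256×2/64 = 8
vl = min(AVL, VLMAX) = min(5, 8) = 5
[0] mask-off/keep = 0xa4
[1] mask-off/keep = 0x24
[2] add(0xd0,0xdd) = 0x1ad
[3] add(0x44,0x67) = 0xab
[4] add(0x58,0x02) = 0x5a
[5] tail/ones = 0xffffffffffffffff
[6] tail/ones = 0xffffffffffffffff
[7] tail/ones = 0xffffffffffffffff

vd[1] = 36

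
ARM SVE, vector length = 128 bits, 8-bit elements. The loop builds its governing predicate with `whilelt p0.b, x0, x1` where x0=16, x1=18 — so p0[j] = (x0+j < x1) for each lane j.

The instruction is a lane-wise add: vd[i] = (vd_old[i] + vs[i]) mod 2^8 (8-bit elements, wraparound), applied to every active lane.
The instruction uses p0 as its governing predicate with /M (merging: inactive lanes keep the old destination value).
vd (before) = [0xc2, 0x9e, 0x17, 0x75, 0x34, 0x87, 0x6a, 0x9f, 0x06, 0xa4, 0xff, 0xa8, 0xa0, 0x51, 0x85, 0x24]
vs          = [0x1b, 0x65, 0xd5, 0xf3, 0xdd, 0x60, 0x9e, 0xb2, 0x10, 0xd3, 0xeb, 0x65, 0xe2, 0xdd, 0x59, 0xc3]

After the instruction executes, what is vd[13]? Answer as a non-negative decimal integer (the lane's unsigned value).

128-bit reg / 8-bit elem → 16 lanes
whilelt: lane j active iff 16+j < 18 → j < 2 → 2 active
vd[0] add(0xc2,0x1b) -> 0xdd
vd[1] add(0x9e,0x65) -> 0x03
vd[2] tail/keep -> 0x17
vd[3] tail/keep -> 0x75
vd[4] tail/keep -> 0x34
vd[5] tail/keep -> 0x87
vd[6] tail/keep -> 0x6a
vd[7] tail/keep -> 0x9f
vd[8] tail/keep -> 0x06
vd[9] tail/keep -> 0xa4
vd[10] tail/keep -> 0xff
vd[11] tail/keep -> 0xa8
vd[12] tail/keep -> 0xa0
vd[13] tail/keep -> 0x51
vd[14] tail/keep -> 0x85
vd[15] tail/keep -> 0x24

vd[13] = 81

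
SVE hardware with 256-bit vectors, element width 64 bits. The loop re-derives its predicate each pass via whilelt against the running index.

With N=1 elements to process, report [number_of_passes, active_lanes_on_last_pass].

[iterations, last_vl] = [1, 1]

256-bit reg / 64-bit elem → 4 lanes
N=1: ⌈1/4⌉ = 1 iters; last vl = 1 − 0×4 = 1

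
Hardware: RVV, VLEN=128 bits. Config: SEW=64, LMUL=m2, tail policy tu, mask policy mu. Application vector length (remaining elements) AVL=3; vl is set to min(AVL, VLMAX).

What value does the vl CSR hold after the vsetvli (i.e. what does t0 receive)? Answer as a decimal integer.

VLMAX = VLEN×LMUL/SEW = 128×2/64 = 4
AVL=3 ≤ VLMAX=4, so vl = 3

vl = 3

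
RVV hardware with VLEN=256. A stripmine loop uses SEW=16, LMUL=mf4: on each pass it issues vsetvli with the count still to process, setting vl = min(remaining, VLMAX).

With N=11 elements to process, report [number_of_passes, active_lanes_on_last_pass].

[iterations, last_vl] = [3, 3]

VLMAX = (256 × 1/4) / 16 = 4 lanes
11 elements at 4/iter → 3 passes, remainder 3 on the last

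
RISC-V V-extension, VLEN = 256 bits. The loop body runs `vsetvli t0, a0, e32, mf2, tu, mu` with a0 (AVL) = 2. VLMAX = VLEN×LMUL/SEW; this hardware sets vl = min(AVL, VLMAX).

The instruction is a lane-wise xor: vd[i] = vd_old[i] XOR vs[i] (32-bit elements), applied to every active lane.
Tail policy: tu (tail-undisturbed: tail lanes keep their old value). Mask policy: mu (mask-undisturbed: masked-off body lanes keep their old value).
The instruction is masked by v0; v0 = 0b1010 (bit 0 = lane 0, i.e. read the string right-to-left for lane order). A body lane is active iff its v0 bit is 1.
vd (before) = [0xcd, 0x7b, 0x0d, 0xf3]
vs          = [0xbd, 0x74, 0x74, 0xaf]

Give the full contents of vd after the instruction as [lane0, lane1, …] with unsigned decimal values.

lanes per group: 256·1/2/32 = 4
vl ← min(2, 4) = 2
[0] mask-off/keep = 0xcd
[1] xor(0x7b,0x74) = 0x0f
[2] tail/keep = 0x0d
[3] tail/keep = 0xf3

vd = [205, 15, 13, 243]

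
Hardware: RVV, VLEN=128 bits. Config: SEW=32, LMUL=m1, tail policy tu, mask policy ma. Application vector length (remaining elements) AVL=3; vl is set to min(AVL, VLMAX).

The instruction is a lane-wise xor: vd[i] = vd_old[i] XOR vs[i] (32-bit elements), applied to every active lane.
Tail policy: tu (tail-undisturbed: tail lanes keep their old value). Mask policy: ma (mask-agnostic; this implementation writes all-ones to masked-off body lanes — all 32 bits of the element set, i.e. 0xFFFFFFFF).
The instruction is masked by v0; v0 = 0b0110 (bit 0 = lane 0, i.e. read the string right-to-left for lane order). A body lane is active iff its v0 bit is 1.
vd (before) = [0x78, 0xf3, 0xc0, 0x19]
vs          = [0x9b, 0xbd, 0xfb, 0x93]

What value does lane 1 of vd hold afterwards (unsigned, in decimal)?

vd[1] = 78

lanes per group: 128·1/32 = 4
AVL=3 ≤ VLMAX=4, so vl = 3
  i=0: mask-off/ones → 4294967295
  i=1: xor(0xf3,0xbd) → 78
  i=2: xor(0xc0,0xfb) → 59
  i=3: tail/keep → 25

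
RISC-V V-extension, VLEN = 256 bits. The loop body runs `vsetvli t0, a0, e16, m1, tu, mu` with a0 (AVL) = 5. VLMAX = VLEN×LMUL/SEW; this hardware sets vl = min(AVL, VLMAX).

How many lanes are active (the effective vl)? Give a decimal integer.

VLMAX = (256 × 1) / 16 = 16 lanes
vl = min(AVL, VLMAX) = min(5, 16) = 5

vl = 5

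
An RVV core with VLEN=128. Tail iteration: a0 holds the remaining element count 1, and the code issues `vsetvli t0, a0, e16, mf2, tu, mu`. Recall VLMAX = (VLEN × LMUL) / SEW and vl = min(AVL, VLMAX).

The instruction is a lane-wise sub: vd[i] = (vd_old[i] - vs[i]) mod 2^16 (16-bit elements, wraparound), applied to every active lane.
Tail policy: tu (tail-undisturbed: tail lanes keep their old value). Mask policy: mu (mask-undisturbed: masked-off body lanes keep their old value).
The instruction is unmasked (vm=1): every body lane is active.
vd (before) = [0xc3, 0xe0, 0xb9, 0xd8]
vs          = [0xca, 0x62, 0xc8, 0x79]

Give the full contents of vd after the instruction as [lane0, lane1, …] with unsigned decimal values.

vd = [65529, 224, 185, 216]

VLMAX = VLEN×LMUL/SEW = 128×1/2/16 = 4
vl ← min(1, 4) = 1
vd[0] sub(0xc3,0xca) -> 0xfff9
vd[1] tail/keep -> 0xe0
vd[2] tail/keep -> 0xb9
vd[3] tail/keep -> 0xd8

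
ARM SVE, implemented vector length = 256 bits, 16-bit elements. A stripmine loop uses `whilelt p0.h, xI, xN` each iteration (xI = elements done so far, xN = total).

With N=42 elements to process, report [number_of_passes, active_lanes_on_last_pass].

lane count: 256 div 16 = 16
42 elements at 16/iter → 3 passes, remainder 10 on the last

[iterations, last_vl] = [3, 10]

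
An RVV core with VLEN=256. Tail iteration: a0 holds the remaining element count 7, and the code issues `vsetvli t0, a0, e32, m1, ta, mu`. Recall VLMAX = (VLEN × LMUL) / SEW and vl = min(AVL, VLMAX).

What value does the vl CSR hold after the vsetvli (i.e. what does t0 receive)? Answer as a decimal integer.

lanes per group: 256·1/32 = 8
AVL=7 ≤ VLMAX=8, so vl = 7

vl = 7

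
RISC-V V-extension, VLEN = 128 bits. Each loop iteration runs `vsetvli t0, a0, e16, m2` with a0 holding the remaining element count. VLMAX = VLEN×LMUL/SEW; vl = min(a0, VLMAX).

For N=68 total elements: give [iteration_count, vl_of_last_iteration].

[iterations, last_vl] = [5, 4]

lanes per group: 128·2/16 = 16
iterations = ceil(68/16) = 5; final-pass vl = 4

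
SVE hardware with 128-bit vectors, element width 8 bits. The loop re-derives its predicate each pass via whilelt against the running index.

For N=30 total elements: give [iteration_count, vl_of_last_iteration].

lane count: 128 div 8 = 16
30 elements at 16/iter → 2 passes, remainder 14 on the last

[iterations, last_vl] = [2, 14]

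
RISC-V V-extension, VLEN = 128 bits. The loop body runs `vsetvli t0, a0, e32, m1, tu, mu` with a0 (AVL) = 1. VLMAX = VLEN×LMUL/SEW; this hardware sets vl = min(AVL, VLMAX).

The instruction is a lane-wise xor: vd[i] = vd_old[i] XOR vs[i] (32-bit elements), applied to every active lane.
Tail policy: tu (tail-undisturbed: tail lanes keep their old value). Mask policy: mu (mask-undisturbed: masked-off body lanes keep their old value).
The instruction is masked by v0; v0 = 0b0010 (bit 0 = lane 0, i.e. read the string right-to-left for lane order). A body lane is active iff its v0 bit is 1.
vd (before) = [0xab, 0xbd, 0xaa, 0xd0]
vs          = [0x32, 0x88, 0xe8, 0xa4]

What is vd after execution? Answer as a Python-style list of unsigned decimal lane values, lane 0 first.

VLMAX = (128 × 1) / 32 = 4 lanes
vl ← min(1, 4) = 1
vd[0] mask-off/keep -> 0xab
vd[1] tail/keep -> 0xbd
vd[2] tail/keep -> 0xaa
vd[3] tail/keep -> 0xd0

vd = [171, 189, 170, 208]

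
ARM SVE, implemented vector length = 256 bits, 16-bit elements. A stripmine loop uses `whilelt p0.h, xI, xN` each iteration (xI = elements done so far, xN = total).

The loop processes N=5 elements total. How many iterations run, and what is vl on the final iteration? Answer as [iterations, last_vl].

[iterations, last_vl] = [1, 5]

lane count: 256 div 16 = 16
iterations = ceil(5/16) = 1; final-pass vl = 5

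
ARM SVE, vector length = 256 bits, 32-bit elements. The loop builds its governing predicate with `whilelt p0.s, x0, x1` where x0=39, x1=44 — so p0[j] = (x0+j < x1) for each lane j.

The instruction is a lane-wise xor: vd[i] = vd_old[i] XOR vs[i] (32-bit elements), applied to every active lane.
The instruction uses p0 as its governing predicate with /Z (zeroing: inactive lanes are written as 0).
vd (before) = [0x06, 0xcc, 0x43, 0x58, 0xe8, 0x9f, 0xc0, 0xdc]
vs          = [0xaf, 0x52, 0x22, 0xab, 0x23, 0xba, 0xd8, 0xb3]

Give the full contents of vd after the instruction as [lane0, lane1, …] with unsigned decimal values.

vd = [169, 158, 97, 243, 203, 0, 0, 0]

register lanes = 256/32 = 8
whilelt: lane j active iff 39+j < 44 → j < 5 → 5 active
vd[0] xor(0x06,0xaf) -> 0xa9
vd[1] xor(0xcc,0x52) -> 0x9e
vd[2] xor(0x43,0x22) -> 0x61
vd[3] xor(0x58,0xab) -> 0xf3
vd[4] xor(0xe8,0x23) -> 0xcb
vd[5] tail/zero -> 0x00
vd[6] tail/zero -> 0x00
vd[7] tail/zero -> 0x00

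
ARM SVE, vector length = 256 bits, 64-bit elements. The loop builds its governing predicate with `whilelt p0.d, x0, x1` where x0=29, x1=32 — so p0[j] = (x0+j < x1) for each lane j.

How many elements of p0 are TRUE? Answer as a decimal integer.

vl = 3

256-bit reg / 64-bit elem → 4 lanes
whilelt: lane j active iff 29+j < 32 → j < 3 → 3 active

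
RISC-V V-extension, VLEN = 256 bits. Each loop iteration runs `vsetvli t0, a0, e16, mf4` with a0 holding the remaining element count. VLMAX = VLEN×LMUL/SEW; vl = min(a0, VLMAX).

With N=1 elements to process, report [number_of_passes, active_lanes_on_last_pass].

lanes per group: 256·1/4/16 = 4
1 elements at 4/iter → 1 passes, remainder 1 on the last

[iterations, last_vl] = [1, 1]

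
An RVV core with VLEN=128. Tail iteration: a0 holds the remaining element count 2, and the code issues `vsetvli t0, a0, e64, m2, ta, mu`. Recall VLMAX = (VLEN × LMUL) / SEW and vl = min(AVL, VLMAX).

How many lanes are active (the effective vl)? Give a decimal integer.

lanes per group: 128·2/64 = 4
vl ← min(2, 4) = 2

vl = 2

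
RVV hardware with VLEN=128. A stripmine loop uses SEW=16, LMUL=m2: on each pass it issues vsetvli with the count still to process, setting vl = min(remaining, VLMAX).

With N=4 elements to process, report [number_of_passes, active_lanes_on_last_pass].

[iterations, last_vl] = [1, 4]

lanes per group: 128·2/16 = 16
4 elements at 16/iter → 1 passes, remainder 4 on the last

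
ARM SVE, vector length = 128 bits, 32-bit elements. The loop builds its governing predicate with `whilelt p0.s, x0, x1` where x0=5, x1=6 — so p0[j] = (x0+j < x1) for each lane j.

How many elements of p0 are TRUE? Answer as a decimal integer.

vl = 1

register lanes = 128/32 = 4
active while 5+j < 6, i.e. j ∈ [0,1) capped at 4 ⇒ 1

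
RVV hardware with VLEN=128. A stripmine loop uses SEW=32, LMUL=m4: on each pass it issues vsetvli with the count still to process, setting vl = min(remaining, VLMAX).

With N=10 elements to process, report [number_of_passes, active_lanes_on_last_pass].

[iterations, last_vl] = [1, 10]

VLMAX = (128 × 4) / 32 = 16 lanes
10 elements at 16/iter → 1 passes, remainder 10 on the last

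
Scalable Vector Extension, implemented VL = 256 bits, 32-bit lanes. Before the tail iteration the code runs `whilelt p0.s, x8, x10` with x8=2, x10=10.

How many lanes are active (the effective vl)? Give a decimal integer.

vl = 8

256-bit reg / 32-bit elem → 8 lanes
whilelt: lane j active iff 2+j < 10 → j < 8 → 8 active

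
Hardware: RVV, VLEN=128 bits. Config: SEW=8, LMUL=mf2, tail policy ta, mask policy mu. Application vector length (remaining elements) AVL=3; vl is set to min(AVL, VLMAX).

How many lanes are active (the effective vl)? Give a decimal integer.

VLMAX = VLEN×LMUL/SEW = 128×1/2/8 = 8
vl ← min(3, 8) = 3

vl = 3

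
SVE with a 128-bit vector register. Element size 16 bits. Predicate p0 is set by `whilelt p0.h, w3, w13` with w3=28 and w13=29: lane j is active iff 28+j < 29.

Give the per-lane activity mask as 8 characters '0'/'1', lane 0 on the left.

128-bit reg / 16-bit elem → 8 lanes
p0[j] = (28+j < 29); true for j=0..0 → 1 lanes set
bits (lane 0 leftmost): 10000000

predicate = 10000000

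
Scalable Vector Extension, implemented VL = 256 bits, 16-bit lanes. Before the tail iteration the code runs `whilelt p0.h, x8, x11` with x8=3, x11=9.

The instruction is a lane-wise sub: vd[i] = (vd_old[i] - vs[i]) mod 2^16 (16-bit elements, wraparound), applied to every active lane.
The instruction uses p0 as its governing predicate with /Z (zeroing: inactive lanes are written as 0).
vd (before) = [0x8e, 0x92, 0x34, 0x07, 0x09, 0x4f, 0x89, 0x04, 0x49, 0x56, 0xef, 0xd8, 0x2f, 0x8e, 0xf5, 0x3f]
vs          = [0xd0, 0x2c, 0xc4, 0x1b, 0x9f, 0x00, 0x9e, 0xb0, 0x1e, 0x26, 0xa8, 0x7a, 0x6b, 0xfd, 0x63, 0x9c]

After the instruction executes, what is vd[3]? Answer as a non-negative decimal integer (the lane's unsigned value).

vd[3] = 65516

lane count: 256 div 16 = 16
active while 3+j < 9, i.e. j ∈ [0,6) capped at 16 ⇒ 6
  i=0: sub(0x8e,0xd0) → 65470
  i=1: sub(0x92,0x2c) → 102
  i=2: sub(0x34,0xc4) → 65392
  i=3: sub(0x07,0x1b) → 65516
  i=4: sub(0x09,0x9f) → 65386
  i=5: sub(0x4f,0x00) → 79
  i=6: tail/zero → 0
  i=7: tail/zero → 0
  i=8: tail/zero → 0
  i=9: tail/zero → 0
  i=10: tail/zero → 0
  i=11: tail/zero → 0
  i=12: tail/zero → 0
  i=13: tail/zero → 0
  i=14: tail/zero → 0
  i=15: tail/zero → 0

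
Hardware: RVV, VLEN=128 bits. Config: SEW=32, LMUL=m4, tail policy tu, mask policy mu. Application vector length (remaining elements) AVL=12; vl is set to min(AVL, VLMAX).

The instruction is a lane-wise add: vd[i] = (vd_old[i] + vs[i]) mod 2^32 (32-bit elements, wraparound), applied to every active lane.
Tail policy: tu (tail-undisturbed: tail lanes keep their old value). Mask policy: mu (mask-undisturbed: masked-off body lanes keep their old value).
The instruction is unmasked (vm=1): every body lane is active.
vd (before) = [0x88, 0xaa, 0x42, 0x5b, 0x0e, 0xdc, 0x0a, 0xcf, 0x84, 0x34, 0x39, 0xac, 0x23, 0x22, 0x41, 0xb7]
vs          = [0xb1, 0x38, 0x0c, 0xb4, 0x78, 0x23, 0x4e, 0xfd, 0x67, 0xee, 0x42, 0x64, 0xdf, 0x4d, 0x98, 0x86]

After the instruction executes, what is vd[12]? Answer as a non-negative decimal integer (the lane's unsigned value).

vd[12] = 35

VLMAX = VLEN×LMUL/SEW = 128×4/32 = 16
vl ← min(12, 16) = 12
vd[0] add(0x88,0xb1) -> 0x139
vd[1] add(0xaa,0x38) -> 0xe2
vd[2] add(0x42,0x0c) -> 0x4e
vd[3] add(0x5b,0xb4) -> 0x10f
vd[4] add(0x0e,0x78) -> 0x86
vd[5] add(0xdc,0x23) -> 0xff
vd[6] add(0x0a,0x4e) -> 0x58
vd[7] add(0xcf,0xfd) -> 0x1cc
vd[8] add(0x84,0x67) -> 0xeb
vd[9] add(0x34,0xee) -> 0x122
vd[10] add(0x39,0x42) -> 0x7b
vd[11] add(0xac,0x64) -> 0x110
vd[12] tail/keep -> 0x23
vd[13] tail/keep -> 0x22
vd[14] tail/keep -> 0x41
vd[15] tail/keep -> 0xb7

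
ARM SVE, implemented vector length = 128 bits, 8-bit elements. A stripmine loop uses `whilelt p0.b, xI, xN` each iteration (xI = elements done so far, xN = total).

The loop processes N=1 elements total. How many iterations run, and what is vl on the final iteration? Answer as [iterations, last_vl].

[iterations, last_vl] = [1, 1]

register lanes = 128/8 = 16
N=1: ⌈1/16⌉ = 1 iters; last vl = 1 − 0×16 = 1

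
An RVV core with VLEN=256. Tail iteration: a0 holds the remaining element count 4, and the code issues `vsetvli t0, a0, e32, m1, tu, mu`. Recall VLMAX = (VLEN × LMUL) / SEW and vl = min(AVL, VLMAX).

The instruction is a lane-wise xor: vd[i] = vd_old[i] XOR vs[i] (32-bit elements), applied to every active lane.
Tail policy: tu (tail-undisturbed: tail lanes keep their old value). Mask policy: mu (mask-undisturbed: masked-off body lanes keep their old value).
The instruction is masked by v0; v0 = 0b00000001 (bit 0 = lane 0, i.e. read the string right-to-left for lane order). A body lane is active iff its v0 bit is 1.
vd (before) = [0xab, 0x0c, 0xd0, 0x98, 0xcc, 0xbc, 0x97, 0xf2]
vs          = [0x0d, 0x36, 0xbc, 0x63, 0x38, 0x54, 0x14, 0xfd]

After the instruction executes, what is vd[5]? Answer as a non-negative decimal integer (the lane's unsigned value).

vd[5] = 188

VLMAX = (256 × 1) / 32 = 8 lanes
vl = min(AVL, VLMAX) = min(4, 8) = 4
  i=0: xor(0xab,0x0d) → 166
  i=1: mask-off/keep → 12
  i=2: mask-off/keep → 208
  i=3: mask-off/keep → 152
  i=4: tail/keep → 204
  i=5: tail/keep → 188
  i=6: tail/keep → 151
  i=7: tail/keep → 242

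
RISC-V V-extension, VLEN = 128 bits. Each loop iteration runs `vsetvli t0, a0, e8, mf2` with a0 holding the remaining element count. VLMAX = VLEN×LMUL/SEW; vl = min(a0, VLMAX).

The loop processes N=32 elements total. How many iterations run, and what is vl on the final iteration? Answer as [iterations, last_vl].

[iterations, last_vl] = [4, 8]

VLMAX = VLEN×LMUL/SEW = 128×1/2/8 = 8
32 elements at 8/iter → 4 passes, remainder 8 on the last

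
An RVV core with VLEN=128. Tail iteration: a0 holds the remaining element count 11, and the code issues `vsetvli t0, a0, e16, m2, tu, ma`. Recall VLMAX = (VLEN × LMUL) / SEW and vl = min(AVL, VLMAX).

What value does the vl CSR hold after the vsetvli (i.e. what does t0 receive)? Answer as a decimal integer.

vl = 11

lanes per group: 128·2/16 = 16
AVL=11 ≤ VLMAX=16, so vl = 11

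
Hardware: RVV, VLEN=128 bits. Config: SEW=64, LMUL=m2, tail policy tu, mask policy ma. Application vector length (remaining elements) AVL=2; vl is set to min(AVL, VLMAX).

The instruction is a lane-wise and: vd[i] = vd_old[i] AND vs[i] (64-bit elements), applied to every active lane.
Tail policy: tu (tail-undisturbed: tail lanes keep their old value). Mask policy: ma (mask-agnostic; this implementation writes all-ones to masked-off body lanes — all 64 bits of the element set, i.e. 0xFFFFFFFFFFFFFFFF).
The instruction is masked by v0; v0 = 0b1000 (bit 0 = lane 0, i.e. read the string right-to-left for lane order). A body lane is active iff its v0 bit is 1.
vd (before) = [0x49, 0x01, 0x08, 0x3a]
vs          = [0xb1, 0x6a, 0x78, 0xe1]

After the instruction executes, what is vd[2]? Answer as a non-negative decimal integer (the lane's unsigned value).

vd[2] = 8

VLMAX = (128 × 2) / 64 = 4 lanes
vl ← min(2, 4) = 2
lane  0: mask-off/ones ⇒ 0xffffffffffffffff
lane  1: mask-off/ones ⇒ 0xffffffffffffffff
lane  2: tail/keep ⇒ 0x08
lane  3: tail/keep ⇒ 0x3a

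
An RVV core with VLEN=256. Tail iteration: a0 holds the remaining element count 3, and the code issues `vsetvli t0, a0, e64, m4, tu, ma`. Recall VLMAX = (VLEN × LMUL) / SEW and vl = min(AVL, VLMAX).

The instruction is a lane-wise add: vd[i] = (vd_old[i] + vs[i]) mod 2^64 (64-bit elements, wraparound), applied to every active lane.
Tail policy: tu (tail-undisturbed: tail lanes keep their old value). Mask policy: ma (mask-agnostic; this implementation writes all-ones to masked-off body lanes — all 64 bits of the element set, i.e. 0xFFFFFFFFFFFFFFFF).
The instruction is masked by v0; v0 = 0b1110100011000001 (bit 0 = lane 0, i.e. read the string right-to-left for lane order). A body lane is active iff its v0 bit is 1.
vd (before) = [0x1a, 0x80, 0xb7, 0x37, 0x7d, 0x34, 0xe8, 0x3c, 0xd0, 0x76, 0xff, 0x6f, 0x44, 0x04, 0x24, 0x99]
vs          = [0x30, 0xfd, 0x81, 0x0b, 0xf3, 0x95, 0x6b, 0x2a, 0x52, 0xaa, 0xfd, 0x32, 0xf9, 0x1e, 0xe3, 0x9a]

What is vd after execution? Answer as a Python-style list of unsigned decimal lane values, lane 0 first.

vd = [74, 18446744073709551615, 18446744073709551615, 55, 125, 52, 232, 60, 208, 118, 255, 111, 68, 4, 36, 153]

VLMAX = VLEN×LMUL/SEW = 256×4/64 = 16
vl = min(AVL, VLMAX) = min(3, 16) = 3
vd[0] add(0x1a,0x30) -> 0x4a
vd[1] mask-off/ones -> 0xffffffffffffffff
vd[2] mask-off/ones -> 0xffffffffffffffff
vd[3] tail/keep -> 0x37
vd[4] tail/keep -> 0x7d
vd[5] tail/keep -> 0x34
vd[6] tail/keep -> 0xe8
vd[7] tail/keep -> 0x3c
vd[8] tail/keep -> 0xd0
vd[9] tail/keep -> 0x76
vd[10] tail/keep -> 0xff
vd[11] tail/keep -> 0x6f
vd[12] tail/keep -> 0x44
vd[13] tail/keep -> 0x04
vd[14] tail/keep -> 0x24
vd[15] tail/keep -> 0x99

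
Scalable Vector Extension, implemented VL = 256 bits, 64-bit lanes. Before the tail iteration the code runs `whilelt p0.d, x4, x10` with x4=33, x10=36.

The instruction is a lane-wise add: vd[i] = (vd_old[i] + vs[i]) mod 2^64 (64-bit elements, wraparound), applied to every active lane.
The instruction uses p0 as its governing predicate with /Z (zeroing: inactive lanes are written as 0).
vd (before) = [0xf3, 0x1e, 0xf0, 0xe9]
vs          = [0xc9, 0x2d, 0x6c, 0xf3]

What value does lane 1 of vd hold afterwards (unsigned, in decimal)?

vd[1] = 75

register lanes = 256/64 = 4
whilelt: lane j active iff 33+j < 36 → j < 3 → 3 active
[0] add(0xf3,0xc9) = 0x1bc
[1] add(0x1e,0x2d) = 0x4b
[2] add(0xf0,0x6c) = 0x15c
[3] tail/zero = 0x00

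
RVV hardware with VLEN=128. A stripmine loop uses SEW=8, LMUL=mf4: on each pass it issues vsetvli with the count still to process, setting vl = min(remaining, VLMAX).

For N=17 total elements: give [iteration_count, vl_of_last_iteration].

[iterations, last_vl] = [5, 1]

VLMAX = (128 × 1/4) / 8 = 4 lanes
17 elements at 4/iter → 5 passes, remainder 1 on the last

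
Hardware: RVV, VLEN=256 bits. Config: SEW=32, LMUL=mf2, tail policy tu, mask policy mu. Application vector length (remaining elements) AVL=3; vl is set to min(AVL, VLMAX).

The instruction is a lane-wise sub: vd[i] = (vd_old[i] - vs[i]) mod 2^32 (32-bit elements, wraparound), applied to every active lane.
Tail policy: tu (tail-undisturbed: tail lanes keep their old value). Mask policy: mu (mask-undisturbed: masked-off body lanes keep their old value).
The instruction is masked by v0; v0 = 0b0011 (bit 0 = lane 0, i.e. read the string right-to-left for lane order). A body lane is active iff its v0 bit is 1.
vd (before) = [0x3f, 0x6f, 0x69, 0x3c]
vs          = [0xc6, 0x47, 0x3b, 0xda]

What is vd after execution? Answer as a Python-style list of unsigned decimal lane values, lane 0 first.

vd = [4294967161, 40, 105, 60]

VLMAX = VLEN×LMUL/SEW = 256×1/2/32 = 4
AVL=3 ≤ VLMAX=4, so vl = 3
lane  0: sub(0x3f,0xc6) ⇒ 0xffffff79
lane  1: sub(0x6f,0x47) ⇒ 0x28
lane  2: mask-off/keep ⇒ 0x69
lane  3: tail/keep ⇒ 0x3c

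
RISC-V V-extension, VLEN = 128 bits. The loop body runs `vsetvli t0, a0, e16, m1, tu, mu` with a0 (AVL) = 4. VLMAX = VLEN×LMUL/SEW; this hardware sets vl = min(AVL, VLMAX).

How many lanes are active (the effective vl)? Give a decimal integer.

vl = 4

lanes per group: 128·1/16 = 8
vl = min(AVL, VLMAX) = min(4, 8) = 4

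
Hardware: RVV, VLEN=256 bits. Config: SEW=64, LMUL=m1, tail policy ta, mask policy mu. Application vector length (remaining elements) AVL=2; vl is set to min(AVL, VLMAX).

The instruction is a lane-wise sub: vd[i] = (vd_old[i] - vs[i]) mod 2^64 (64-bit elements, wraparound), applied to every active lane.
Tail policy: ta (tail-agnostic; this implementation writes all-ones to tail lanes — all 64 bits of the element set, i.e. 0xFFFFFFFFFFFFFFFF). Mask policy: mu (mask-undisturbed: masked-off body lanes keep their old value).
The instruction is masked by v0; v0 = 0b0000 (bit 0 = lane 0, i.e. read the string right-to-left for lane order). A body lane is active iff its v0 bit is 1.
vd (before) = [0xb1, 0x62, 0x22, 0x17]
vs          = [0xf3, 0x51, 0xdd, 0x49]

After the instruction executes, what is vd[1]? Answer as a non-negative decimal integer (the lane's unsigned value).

lanes per group: 256·1/64 = 4
vl ← min(2, 4) = 2
[0] mask-off/keep = 0xb1
[1] mask-off/keep = 0x62
[2] tail/ones = 0xffffffffffffffff
[3] tail/ones = 0xffffffffffffffff

vd[1] = 98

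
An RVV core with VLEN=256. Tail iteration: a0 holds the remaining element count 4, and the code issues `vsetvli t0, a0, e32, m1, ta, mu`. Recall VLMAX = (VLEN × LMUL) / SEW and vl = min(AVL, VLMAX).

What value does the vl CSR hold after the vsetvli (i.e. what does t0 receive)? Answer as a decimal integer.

VLMAX = VLEN×LMUL/SEW = 256×1/32 = 8
AVL=4 ≤ VLMAX=8, so vl = 4

vl = 4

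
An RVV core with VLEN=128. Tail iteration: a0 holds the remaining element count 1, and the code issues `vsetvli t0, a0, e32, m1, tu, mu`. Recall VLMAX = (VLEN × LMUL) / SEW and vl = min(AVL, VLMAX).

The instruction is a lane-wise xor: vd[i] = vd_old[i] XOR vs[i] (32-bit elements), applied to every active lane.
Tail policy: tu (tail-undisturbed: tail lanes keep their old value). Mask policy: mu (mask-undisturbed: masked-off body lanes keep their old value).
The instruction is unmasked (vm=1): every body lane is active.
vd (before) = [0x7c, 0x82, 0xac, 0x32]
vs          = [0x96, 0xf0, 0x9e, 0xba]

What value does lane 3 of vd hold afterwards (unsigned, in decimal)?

vd[3] = 50

VLMAX = VLEN×LMUL/SEW = 128×1/32 = 4
vl ← min(1, 4) = 1
vd[0] xor(0x7c,0x96) -> 0xea
vd[1] tail/keep -> 0x82
vd[2] tail/keep -> 0xac
vd[3] tail/keep -> 0x32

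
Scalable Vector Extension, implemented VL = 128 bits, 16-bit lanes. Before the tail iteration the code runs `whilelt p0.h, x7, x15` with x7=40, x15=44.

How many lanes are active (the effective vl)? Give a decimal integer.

register lanes = 128/16 = 8
whilelt: lane j active iff 40+j < 44 → j < 4 → 4 active

vl = 4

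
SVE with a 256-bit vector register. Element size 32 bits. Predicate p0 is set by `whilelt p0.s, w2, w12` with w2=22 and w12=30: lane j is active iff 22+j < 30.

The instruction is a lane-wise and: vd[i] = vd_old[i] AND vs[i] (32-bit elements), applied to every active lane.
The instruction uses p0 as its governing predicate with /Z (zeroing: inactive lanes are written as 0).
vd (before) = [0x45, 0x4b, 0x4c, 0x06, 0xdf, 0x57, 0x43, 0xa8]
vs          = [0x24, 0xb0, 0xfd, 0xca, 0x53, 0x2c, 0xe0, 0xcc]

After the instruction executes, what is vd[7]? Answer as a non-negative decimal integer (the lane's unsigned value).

vd[7] = 136

lane count: 256 div 32 = 8
p0[j] = (22+j < 30); true for j=0..7 → 8 lanes set
vd[0] and(0x45,0x24) -> 0x04
vd[1] and(0x4b,0xb0) -> 0x00
vd[2] and(0x4c,0xfd) -> 0x4c
vd[3] and(0x06,0xca) -> 0x02
vd[4] and(0xdf,0x53) -> 0x53
vd[5] and(0x57,0x2c) -> 0x04
vd[6] and(0x43,0xe0) -> 0x40
vd[7] and(0xa8,0xcc) -> 0x88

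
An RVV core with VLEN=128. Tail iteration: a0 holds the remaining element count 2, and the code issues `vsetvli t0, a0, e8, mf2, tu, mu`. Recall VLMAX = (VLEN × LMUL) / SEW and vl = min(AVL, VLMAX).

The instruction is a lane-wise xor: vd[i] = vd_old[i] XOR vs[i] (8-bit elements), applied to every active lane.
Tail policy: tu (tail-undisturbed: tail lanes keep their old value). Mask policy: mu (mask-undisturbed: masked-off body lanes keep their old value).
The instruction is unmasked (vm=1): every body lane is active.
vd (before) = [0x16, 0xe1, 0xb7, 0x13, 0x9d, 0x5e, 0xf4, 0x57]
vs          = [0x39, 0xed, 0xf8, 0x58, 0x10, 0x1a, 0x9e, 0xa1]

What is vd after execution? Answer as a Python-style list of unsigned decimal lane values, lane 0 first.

lanes per group: 128·1/2/8 = 8
vl ← min(2, 8) = 2
[0] xor(0x16,0x39) = 0x2f
[1] xor(0xe1,0xed) = 0x0c
[2] tail/keep = 0xb7
[3] tail/keep = 0x13
[4] tail/keep = 0x9d
[5] tail/keep = 0x5e
[6] tail/keep = 0xf4
[7] tail/keep = 0x57

vd = [47, 12, 183, 19, 157, 94, 244, 87]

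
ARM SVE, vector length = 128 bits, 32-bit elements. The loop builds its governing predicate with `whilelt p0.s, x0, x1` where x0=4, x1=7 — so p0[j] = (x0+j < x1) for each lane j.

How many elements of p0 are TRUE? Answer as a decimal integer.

vl = 3

128-bit reg / 32-bit elem → 4 lanes
p0[j] = (4+j < 7); true for j=0..2 → 3 lanes set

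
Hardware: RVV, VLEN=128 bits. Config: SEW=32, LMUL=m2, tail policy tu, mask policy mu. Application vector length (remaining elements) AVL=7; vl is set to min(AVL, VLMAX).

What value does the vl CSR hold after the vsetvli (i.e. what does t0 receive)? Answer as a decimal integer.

vl = 7

lanes per group: 128·2/32 = 8
AVL=7 ≤ VLMAX=8, so vl = 7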